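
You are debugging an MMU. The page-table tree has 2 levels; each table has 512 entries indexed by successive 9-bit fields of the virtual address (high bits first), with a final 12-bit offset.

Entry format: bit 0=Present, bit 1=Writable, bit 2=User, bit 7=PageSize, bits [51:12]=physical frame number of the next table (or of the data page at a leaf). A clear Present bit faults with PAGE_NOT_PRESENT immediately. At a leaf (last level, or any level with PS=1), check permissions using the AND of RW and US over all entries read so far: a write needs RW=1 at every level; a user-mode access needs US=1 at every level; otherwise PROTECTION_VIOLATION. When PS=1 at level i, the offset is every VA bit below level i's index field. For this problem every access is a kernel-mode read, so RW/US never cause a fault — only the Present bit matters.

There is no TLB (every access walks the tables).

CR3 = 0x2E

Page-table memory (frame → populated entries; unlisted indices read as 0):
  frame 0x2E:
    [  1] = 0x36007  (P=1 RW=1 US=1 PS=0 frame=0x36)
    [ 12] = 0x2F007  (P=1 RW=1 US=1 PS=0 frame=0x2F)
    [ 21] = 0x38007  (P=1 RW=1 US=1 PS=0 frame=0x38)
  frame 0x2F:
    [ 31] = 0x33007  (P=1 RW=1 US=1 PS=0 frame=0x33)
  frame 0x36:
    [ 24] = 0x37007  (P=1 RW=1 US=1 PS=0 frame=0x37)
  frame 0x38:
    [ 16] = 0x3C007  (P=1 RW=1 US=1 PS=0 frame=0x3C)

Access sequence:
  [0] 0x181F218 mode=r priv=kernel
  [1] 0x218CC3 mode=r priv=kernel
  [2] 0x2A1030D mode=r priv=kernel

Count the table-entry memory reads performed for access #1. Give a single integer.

Trace:
#0 VA=0x181F218 (r,kernel):
  L0 @0x2E[12] → 0x2F007  P=1,RW=1,US=1,PS=0
  L1 @0x2F[31] → 0x33007  P=1,RW=1,US=1,PS=0
  ⇒ phys 0x33218  [2 reads]
#1 VA=0x218CC3 (r,kernel):
  L0 @0x2E[1] → 0x36007  P=1,RW=1,US=1,PS=0
  L1 @0x36[24] → 0x37007  P=1,RW=1,US=1,PS=0
  ⇒ phys 0x37CC3  [2 reads]
#2 VA=0x2A1030D (r,kernel):
  L0 @0x2E[21] → 0x38007  P=1,RW=1,US=1,PS=0
  L1 @0x38[16] → 0x3C007  P=1,RW=1,US=1,PS=0
  ⇒ phys 0x3C30D  [2 reads]

Entries read for #1: 2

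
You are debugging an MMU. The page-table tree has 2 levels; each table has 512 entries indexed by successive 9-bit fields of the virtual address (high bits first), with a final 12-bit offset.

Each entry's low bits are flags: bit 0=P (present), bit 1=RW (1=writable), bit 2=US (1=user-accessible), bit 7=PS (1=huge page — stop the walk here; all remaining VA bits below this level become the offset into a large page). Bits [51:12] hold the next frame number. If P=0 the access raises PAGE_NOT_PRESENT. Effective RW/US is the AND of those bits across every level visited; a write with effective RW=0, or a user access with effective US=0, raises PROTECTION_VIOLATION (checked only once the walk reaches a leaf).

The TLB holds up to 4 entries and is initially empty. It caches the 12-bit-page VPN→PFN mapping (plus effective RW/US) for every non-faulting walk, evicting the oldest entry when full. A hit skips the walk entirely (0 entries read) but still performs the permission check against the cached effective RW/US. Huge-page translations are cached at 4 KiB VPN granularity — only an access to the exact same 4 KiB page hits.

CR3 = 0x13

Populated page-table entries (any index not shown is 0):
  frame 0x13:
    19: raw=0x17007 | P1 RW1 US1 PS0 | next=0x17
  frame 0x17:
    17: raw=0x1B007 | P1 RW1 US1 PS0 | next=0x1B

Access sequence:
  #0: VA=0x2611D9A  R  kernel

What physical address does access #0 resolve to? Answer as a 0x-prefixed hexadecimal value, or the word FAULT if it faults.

Trace:
#0 VA=0x2611D9A (r,kernel):
  lvl0: tbl 0x13, slot 19 ⇒ 0x17007 (P1/RW1/US1/PS0)
  lvl1: tbl 0x17, slot 17 ⇒ 0x1B007 (P1/RW1/US1/PS0)
  ⇒ phys 0x1BD9A  [2 reads]

Access #0 PA: 0x1BD9A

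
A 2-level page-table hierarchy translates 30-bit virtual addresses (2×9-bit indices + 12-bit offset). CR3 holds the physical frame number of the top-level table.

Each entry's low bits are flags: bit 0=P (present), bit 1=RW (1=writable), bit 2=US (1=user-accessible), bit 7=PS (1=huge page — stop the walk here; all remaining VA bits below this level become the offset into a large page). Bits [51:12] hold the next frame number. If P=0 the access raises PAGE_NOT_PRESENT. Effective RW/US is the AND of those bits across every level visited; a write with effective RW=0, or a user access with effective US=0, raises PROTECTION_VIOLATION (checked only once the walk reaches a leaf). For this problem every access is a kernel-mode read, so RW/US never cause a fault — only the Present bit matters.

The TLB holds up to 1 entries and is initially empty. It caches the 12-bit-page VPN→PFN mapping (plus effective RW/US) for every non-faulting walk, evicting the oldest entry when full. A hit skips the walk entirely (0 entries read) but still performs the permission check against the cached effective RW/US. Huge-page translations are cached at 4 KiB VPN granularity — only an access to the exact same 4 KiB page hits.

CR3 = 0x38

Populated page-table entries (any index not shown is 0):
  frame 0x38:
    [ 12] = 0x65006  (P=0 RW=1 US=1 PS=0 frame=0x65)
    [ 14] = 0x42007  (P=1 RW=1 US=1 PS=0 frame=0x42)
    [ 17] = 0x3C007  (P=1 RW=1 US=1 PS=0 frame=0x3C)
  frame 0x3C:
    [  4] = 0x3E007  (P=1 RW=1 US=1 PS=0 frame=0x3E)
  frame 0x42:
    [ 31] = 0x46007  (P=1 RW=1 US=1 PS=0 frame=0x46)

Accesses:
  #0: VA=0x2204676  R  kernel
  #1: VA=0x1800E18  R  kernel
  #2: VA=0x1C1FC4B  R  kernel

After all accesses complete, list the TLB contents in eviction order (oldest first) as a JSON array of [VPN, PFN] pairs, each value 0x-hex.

Walk each access:
#0 VA=0x2204676 (r,kernel):
  L0: frame=0x38 idx=17 entry=0x3C007 [P=1 RW=1 US=1 PS=0]
  L1: frame=0x3C idx=4 entry=0x3E007 [P=1 RW=1 US=1 PS=0]
  → PA=0x3E676  (2 entries read)
#1 VA=0x1800E18 (r,kernel):
  L0: frame=0x38 idx=12 entry=0x65006 [P=0 RW=1 US=1 PS=0]
  ⇒ fault: PAGE_NOT_PRESENT  — 1 lookups
#2 VA=0x1C1FC4B (r,kernel):
  L0: frame=0x38 idx=14 entry=0x42007 [P=1 RW=1 US=1 PS=0]
  L1: frame=0x42 idx=31 entry=0x46007 [P=1 RW=1 US=1 PS=0]
  → PA=0x46C4B  (2 entries read)

TLB: [["0x1C1F", "0x46"]]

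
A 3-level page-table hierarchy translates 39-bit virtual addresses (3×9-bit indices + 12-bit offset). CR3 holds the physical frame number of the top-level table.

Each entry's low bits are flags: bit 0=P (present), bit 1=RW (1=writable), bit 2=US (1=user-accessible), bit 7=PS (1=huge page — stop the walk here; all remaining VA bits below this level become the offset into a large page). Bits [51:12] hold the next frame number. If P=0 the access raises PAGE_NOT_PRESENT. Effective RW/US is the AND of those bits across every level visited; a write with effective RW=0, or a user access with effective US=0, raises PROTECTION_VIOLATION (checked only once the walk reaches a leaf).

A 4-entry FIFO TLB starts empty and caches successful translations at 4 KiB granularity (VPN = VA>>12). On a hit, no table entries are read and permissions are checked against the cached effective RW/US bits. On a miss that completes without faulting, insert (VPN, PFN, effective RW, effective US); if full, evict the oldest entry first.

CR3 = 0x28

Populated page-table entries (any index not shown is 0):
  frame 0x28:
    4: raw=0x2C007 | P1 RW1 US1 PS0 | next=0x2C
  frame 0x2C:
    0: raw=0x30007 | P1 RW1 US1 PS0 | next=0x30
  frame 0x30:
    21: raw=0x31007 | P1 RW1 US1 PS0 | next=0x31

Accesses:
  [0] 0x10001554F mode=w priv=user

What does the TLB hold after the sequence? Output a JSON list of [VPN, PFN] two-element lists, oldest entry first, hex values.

Walk each access:
#0 VA=0x10001554F (w,user):
  L0 @0x28[4] → 0x2C007  P=1,RW=1,US=1,PS=0
  L1 @0x2C[0] → 0x30007  P=1,RW=1,US=1,PS=0
  L2 @0x30[21] → 0x31007  P=1,RW=1,US=1,PS=0
  ✓ 0x3154F  — 3 lookups

TLB: [["0x100015", "0x31"]]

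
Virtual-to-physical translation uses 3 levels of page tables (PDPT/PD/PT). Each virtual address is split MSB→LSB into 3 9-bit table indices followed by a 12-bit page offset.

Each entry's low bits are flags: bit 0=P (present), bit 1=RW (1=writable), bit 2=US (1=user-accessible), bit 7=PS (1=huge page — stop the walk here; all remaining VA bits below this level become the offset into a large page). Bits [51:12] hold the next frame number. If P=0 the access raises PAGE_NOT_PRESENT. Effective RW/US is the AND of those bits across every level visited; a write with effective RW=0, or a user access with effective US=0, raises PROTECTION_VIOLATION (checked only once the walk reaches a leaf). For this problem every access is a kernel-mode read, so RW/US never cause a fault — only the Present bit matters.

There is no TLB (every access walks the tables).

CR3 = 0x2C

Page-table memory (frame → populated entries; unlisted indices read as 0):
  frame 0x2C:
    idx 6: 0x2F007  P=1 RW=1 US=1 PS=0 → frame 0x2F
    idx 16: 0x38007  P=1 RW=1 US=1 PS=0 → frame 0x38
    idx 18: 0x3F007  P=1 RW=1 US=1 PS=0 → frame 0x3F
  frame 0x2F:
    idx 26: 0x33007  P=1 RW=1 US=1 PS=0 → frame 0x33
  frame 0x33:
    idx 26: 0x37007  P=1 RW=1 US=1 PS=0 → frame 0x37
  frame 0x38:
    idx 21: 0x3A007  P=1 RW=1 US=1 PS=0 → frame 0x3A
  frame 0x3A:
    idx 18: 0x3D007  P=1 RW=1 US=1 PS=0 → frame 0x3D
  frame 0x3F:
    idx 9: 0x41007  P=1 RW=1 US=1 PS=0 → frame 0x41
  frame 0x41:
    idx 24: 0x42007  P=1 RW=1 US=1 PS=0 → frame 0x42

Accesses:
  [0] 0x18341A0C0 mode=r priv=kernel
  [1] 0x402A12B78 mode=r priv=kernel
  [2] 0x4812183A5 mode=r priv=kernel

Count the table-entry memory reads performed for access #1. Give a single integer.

Per-access translation:
#0 VA=0x18341A0C0 (r,kernel):
  [0] read 0x2C idx=6: raw=0x2F007 flags P=1 W=1 U=1 S=0
  [1] read 0x2F idx=26: raw=0x33007 flags P=1 W=1 U=1 S=0
  [2] read 0x33 idx=26: raw=0x37007 flags P=1 W=1 U=1 S=0
  → PA=0x370C0  (3 entries read)
#1 VA=0x402A12B78 (r,kernel):
  [0] read 0x2C idx=16: raw=0x38007 flags P=1 W=1 U=1 S=0
  [1] read 0x38 idx=21: raw=0x3A007 flags P=1 W=1 U=1 S=0
  [2] read 0x3A idx=18: raw=0x3D007 flags P=1 W=1 U=1 S=0
  → PA=0x3DB78  (3 entries read)
#2 VA=0x4812183A5 (r,kernel):
  [0] read 0x2C idx=18: raw=0x3F007 flags P=1 W=1 U=1 S=0
  [1] read 0x3F idx=9: raw=0x41007 flags P=1 W=1 U=1 S=0
  [2] read 0x41 idx=24: raw=0x42007 flags P=1 W=1 U=1 S=0
  → PA=0x423A5  (3 entries read)

Entries read for #1: 3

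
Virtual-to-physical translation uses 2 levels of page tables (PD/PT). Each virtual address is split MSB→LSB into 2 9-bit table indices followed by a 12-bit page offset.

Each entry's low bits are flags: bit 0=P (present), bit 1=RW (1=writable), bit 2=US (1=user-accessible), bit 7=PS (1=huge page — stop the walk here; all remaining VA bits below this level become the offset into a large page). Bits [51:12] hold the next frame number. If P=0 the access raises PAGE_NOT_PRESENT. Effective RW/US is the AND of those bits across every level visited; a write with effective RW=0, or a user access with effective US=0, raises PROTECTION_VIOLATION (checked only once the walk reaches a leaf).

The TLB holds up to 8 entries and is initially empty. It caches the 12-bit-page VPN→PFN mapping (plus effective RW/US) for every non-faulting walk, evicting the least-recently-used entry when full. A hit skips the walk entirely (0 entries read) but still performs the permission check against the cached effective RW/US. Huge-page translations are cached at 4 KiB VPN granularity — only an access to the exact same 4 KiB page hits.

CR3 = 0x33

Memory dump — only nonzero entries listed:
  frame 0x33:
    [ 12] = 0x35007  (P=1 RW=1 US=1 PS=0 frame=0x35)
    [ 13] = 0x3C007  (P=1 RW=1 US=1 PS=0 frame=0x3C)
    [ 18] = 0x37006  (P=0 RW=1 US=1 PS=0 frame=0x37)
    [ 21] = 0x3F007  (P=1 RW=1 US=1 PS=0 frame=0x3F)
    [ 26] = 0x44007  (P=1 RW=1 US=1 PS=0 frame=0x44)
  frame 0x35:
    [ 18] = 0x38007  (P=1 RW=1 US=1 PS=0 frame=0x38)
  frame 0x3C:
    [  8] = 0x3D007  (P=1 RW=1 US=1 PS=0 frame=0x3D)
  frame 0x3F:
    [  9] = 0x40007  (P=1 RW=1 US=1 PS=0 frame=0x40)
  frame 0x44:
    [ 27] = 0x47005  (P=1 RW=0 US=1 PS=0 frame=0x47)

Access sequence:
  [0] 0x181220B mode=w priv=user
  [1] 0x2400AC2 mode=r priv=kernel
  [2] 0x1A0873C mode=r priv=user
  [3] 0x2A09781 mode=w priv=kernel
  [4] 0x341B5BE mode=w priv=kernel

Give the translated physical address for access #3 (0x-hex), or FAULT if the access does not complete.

Trace:
#0 VA=0x181220B (w,user):
  L0: frame=0x33 idx=12 entry=0x35007 [P=1 RW=1 US=1 PS=0]
  L1: frame=0x35 idx=18 entry=0x38007 [P=1 RW=1 US=1 PS=0]
  → PA=0x3820B  (2 entries read)
#1 VA=0x2400AC2 (r,kernel):
  L0: frame=0x33 idx=18 entry=0x37006 [P=0 RW=1 US=1 PS=0]
  → PAGE_NOT_PRESENT  (1 entries read)
#2 VA=0x1A0873C (r,user):
  L0: frame=0x33 idx=13 entry=0x3C007 [P=1 RW=1 US=1 PS=0]
  L1: frame=0x3C idx=8 entry=0x3D007 [P=1 RW=1 US=1 PS=0]
  → PA=0x3D73C  (2 entries read)
#3 VA=0x2A09781 (w,kernel):
  L0: frame=0x33 idx=21 entry=0x3F007 [P=1 RW=1 US=1 PS=0]
  L1: frame=0x3F idx=9 entry=0x40007 [P=1 RW=1 US=1 PS=0]
  → PA=0x40781  (2 entries read)
#4 VA=0x341B5BE (w,kernel):
  L0: frame=0x33 idx=26 entry=0x44007 [P=1 RW=1 US=1 PS=0]
  L1: frame=0x44 idx=27 entry=0x47005 [P=1 RW=0 US=1 PS=0]
  → PROTECTION_VIOLATION  (2 entries read)

Access #3 PA: 0x40781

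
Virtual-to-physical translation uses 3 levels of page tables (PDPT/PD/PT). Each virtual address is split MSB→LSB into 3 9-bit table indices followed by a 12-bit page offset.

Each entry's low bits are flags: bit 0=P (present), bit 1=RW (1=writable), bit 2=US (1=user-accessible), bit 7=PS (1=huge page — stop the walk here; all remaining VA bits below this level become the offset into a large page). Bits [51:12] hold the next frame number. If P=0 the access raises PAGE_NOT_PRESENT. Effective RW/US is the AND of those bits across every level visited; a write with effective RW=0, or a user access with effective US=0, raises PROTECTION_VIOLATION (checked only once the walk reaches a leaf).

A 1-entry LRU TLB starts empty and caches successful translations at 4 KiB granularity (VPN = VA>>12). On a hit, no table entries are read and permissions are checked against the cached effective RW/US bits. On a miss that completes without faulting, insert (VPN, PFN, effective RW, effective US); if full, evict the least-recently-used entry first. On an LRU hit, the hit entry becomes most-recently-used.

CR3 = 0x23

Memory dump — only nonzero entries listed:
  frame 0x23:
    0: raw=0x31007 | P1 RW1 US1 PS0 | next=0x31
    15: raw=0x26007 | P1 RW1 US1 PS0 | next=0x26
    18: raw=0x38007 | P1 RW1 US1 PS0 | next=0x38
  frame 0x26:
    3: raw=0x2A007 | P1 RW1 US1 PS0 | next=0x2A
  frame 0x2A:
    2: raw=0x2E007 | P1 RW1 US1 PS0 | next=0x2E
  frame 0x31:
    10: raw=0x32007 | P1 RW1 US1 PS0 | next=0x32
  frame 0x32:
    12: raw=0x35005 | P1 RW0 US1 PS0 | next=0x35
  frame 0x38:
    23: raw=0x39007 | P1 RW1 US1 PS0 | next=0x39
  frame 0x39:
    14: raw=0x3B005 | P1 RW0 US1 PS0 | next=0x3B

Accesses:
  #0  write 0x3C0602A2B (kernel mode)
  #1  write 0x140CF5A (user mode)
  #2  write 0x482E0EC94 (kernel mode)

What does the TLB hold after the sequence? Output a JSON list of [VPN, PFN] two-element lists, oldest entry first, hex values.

Per-access translation:
#0 VA=0x3C0602A2B (w,kernel):
  L0: frame=0x23 idx=15 entry=0x26007 [P=1 RW=1 US=1 PS=0]
  L1: frame=0x26 idx=3 entry=0x2A007 [P=1 RW=1 US=1 PS=0]
  L2: frame=0x2A idx=2 entry=0x2E007 [P=1 RW=1 US=1 PS=0]
  ⇒ phys 0x2EA2B  [3 reads]
#1 VA=0x140CF5A (w,user):
  L0: frame=0x23 idx=0 entry=0x31007 [P=1 RW=1 US=1 PS=0]
  L1: frame=0x31 idx=10 entry=0x32007 [P=1 RW=1 US=1 PS=0]
  L2: frame=0x32 idx=12 entry=0x35005 [P=1 RW=0 US=1 PS=0]
  ⇒ fault: PROTECTION_VIOLATION  — 3 lookups
#2 VA=0x482E0EC94 (w,kernel):
  L0: frame=0x23 idx=18 entry=0x38007 [P=1 RW=1 US=1 PS=0]
  L1: frame=0x38 idx=23 entry=0x39007 [P=1 RW=1 US=1 PS=0]
  L2: frame=0x39 idx=14 entry=0x3B005 [P=1 RW=0 US=1 PS=0]
  ⇒ fault: PROTECTION_VIOLATION  — 3 lookups

TLB: [["0x3C0602", "0x2E"]]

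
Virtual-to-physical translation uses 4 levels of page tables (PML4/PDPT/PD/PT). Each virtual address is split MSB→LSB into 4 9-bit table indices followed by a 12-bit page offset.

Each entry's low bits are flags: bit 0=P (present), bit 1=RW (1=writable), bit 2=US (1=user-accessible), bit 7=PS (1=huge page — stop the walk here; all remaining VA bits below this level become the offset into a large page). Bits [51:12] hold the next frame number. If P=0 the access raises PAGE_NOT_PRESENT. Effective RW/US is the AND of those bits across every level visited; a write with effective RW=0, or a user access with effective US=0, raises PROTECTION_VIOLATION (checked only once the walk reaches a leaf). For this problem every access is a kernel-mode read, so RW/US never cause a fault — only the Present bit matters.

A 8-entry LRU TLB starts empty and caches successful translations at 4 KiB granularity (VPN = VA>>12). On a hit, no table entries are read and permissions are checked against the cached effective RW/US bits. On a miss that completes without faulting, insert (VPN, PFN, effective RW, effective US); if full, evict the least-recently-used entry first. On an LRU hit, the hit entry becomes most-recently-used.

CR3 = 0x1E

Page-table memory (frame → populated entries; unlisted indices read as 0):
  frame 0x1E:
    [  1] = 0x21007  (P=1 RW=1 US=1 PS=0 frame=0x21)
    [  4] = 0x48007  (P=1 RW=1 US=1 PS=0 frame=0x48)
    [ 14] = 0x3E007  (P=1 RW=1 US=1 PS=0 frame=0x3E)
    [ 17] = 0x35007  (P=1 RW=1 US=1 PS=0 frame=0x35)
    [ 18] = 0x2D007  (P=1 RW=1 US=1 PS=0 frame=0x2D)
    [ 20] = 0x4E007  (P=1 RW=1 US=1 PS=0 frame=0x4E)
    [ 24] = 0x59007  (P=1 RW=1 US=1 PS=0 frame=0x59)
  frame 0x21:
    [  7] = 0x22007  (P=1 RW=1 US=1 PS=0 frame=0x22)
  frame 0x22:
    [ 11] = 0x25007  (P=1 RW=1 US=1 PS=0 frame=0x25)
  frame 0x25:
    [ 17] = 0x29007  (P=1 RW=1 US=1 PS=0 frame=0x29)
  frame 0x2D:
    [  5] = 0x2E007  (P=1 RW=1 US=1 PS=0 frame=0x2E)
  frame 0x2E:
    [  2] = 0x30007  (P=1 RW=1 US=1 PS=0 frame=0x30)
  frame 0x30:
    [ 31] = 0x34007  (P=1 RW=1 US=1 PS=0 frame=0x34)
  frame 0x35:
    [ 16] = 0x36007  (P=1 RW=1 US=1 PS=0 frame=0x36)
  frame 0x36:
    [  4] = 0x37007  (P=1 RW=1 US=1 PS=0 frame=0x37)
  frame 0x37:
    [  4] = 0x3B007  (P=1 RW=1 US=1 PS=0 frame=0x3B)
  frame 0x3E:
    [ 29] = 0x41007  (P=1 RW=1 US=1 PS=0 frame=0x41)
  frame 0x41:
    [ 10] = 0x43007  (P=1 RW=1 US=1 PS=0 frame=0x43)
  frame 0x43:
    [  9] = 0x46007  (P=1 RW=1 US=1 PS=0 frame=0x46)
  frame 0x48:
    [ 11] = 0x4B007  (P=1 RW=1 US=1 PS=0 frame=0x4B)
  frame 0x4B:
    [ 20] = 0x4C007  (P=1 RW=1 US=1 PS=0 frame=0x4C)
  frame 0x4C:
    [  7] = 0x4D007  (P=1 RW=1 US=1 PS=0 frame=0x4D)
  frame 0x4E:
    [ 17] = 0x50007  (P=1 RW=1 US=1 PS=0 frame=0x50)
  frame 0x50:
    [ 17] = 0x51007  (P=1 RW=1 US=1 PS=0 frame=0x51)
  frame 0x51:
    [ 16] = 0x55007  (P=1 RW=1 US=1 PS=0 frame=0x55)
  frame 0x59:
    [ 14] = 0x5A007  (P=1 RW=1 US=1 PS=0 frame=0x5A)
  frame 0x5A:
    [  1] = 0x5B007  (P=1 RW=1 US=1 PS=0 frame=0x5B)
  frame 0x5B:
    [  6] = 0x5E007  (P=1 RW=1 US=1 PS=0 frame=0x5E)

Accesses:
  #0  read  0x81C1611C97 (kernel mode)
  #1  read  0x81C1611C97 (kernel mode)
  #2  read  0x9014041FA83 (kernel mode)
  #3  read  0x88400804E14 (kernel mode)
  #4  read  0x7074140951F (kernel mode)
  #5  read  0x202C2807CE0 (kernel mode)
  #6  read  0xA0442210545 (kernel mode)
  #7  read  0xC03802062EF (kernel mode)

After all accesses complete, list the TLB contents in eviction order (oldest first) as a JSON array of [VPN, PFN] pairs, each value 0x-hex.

Trace:
#0 VA=0x81C1611C97 (r,kernel):
  [0] read 0x1E idx=1: raw=0x21007 flags P=1 W=1 U=1 S=0
  [1] read 0x21 idx=7: raw=0x22007 flags P=1 W=1 U=1 S=0
  [2] read 0x22 idx=11: raw=0x25007 flags P=1 W=1 U=1 S=0
  [3] read 0x25 idx=17: raw=0x29007 flags P=1 W=1 U=1 S=0
  ✓ 0x29C97  — 4 lookups
#1 VA=0x81C1611C97 (r,kernel):
  TLB hit vpn=0x81C1611 → PA=0x29C97
#2 VA=0x9014041FA83 (r,kernel):
  [0] read 0x1E idx=18: raw=0x2D007 flags P=1 W=1 U=1 S=0
  [1] read 0x2D idx=5: raw=0x2E007 flags P=1 W=1 U=1 S=0
  [2] read 0x2E idx=2: raw=0x30007 flags P=1 W=1 U=1 S=0
  [3] read 0x30 idx=31: raw=0x34007 flags P=1 W=1 U=1 S=0
  ✓ 0x34A83  — 4 lookups
#3 VA=0x88400804E14 (r,kernel):
  [0] read 0x1E idx=17: raw=0x35007 flags P=1 W=1 U=1 S=0
  [1] read 0x35 idx=16: raw=0x36007 flags P=1 W=1 U=1 S=0
  [2] read 0x36 idx=4: raw=0x37007 flags P=1 W=1 U=1 S=0
  [3] read 0x37 idx=4: raw=0x3B007 flags P=1 W=1 U=1 S=0
  ✓ 0x3BE14  — 4 lookups
#4 VA=0x7074140951F (r,kernel):
  [0] read 0x1E idx=14: raw=0x3E007 flags P=1 W=1 U=1 S=0
  [1] read 0x3E idx=29: raw=0x41007 flags P=1 W=1 U=1 S=0
  [2] read 0x41 idx=10: raw=0x43007 flags P=1 W=1 U=1 S=0
  [3] read 0x43 idx=9: raw=0x46007 flags P=1 W=1 U=1 S=0
  ✓ 0x4651F  — 4 lookups
#5 VA=0x202C2807CE0 (r,kernel):
  [0] read 0x1E idx=4: raw=0x48007 flags P=1 W=1 U=1 S=0
  [1] read 0x48 idx=11: raw=0x4B007 flags P=1 W=1 U=1 S=0
  [2] read 0x4B idx=20: raw=0x4C007 flags P=1 W=1 U=1 S=0
  [3] read 0x4C idx=7: raw=0x4D007 flags P=1 W=1 U=1 S=0
  ✓ 0x4DCE0  — 4 lookups
#6 VA=0xA0442210545 (r,kernel):
  [0] read 0x1E idx=20: raw=0x4E007 flags P=1 W=1 U=1 S=0
  [1] read 0x4E idx=17: raw=0x50007 flags P=1 W=1 U=1 S=0
  [2] read 0x50 idx=17: raw=0x51007 flags P=1 W=1 U=1 S=0
  [3] read 0x51 idx=16: raw=0x55007 flags P=1 W=1 U=1 S=0
  ✓ 0x55545  — 4 lookups
#7 VA=0xC03802062EF (r,kernel):
  [0] read 0x1E idx=24: raw=0x59007 flags P=1 W=1 U=1 S=0
  [1] read 0x59 idx=14: raw=0x5A007 flags P=1 W=1 U=1 S=0
  [2] read 0x5A idx=1: raw=0x5B007 flags P=1 W=1 U=1 S=0
  [3] read 0x5B idx=6: raw=0x5E007 flags P=1 W=1 U=1 S=0
  ✓ 0x5E2EF  — 4 lookups

TLB: [["0x81C1611", "0x29"], ["0x9014041F", "0x34"], ["0x88400804", "0x3B"], ["0x70741409", "0x46"], ["0x202C2807", "0x4D"], ["0xA0442210", "0x55"], ["0xC0380206", "0x5E"]]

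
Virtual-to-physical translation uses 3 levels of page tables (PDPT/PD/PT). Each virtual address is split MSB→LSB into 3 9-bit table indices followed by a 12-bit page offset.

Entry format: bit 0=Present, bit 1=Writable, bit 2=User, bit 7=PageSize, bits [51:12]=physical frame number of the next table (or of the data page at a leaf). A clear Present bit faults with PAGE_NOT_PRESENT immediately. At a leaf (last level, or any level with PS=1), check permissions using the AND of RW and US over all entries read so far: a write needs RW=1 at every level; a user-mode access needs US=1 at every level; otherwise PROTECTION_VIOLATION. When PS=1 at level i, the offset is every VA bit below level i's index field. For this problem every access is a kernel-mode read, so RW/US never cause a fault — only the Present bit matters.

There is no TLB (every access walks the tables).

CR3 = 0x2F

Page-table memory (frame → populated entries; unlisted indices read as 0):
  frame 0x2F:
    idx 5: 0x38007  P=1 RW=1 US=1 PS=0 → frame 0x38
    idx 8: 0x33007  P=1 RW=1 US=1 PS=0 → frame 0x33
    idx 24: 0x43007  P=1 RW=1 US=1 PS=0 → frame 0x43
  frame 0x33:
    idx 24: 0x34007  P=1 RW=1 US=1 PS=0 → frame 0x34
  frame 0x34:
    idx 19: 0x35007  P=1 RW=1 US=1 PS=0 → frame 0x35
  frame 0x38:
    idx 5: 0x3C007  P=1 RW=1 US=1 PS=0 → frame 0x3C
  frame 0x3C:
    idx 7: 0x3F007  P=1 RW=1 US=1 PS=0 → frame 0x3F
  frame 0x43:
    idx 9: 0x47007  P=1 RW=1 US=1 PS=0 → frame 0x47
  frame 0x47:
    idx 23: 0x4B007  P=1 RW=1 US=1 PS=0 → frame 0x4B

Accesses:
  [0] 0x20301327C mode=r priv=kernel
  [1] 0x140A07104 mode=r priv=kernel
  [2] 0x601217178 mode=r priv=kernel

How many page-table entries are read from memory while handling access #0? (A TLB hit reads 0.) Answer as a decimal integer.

Per-access translation:
#0 VA=0x20301327C (r,kernel):
  [0] read 0x2F idx=8: raw=0x33007 flags P=1 W=1 U=1 S=0
  [1] read 0x33 idx=24: raw=0x34007 flags P=1 W=1 U=1 S=0
  [2] read 0x34 idx=19: raw=0x35007 flags P=1 W=1 U=1 S=0
  ✓ 0x3527C  — 3 lookups
#1 VA=0x140A07104 (r,kernel):
  [0] read 0x2F idx=5: raw=0x38007 flags P=1 W=1 U=1 S=0
  [1] read 0x38 idx=5: raw=0x3C007 flags P=1 W=1 U=1 S=0
  [2] read 0x3C idx=7: raw=0x3F007 flags P=1 W=1 U=1 S=0
  ✓ 0x3F104  — 3 lookups
#2 VA=0x601217178 (r,kernel):
  [0] read 0x2F idx=24: raw=0x43007 flags P=1 W=1 U=1 S=0
  [1] read 0x43 idx=9: raw=0x47007 flags P=1 W=1 U=1 S=0
  [2] read 0x47 idx=23: raw=0x4B007 flags P=1 W=1 U=1 S=0
  ✓ 0x4B178  — 3 lookups

Entries read for #0: 3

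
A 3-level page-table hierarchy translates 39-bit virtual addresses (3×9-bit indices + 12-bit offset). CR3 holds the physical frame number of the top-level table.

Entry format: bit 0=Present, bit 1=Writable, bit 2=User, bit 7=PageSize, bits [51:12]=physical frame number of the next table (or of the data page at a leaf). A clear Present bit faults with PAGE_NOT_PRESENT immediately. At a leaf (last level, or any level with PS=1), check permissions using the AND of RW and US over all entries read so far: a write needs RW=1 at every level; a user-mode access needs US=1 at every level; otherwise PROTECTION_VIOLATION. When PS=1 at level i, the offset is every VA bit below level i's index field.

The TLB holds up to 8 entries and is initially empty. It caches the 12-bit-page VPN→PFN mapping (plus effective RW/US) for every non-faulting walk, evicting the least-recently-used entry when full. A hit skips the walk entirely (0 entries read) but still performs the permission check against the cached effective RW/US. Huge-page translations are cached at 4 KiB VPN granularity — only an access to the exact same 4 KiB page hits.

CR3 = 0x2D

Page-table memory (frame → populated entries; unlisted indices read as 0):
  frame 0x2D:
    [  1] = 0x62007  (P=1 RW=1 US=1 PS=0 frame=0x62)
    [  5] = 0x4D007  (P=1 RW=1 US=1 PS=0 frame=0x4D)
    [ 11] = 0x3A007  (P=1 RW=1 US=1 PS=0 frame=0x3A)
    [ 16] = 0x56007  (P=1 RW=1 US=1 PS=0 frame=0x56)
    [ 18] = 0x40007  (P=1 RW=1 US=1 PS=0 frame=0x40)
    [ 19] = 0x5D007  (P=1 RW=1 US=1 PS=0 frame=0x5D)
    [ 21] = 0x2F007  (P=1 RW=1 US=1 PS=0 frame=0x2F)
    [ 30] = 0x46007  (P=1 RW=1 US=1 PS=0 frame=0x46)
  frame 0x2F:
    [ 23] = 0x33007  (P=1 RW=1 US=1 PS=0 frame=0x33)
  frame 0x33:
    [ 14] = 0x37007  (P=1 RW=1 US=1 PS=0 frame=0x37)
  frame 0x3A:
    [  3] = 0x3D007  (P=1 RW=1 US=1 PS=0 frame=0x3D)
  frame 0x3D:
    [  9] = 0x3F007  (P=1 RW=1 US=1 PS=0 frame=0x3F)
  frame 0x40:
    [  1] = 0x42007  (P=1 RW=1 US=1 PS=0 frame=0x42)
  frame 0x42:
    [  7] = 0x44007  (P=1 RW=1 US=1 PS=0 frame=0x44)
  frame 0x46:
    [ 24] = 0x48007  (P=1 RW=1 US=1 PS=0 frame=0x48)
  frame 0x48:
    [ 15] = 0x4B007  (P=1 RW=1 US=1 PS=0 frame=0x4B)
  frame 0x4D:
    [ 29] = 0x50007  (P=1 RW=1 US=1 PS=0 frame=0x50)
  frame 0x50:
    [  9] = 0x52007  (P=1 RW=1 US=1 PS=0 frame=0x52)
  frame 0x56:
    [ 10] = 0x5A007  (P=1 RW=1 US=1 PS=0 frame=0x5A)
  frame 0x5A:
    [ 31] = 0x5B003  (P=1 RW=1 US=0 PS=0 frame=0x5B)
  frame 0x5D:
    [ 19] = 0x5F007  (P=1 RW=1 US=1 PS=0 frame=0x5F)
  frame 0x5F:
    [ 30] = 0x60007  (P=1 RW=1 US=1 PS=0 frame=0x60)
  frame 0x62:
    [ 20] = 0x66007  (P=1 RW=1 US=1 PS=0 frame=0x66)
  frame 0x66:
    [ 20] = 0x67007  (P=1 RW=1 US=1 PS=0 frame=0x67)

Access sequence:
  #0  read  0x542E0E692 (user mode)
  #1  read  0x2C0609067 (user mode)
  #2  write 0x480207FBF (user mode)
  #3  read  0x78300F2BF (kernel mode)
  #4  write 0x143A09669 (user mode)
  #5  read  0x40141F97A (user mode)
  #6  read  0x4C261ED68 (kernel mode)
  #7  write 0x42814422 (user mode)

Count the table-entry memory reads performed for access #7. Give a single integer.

Walk each access:
#0 VA=0x542E0E692 (r,user):
  L0: frame=0x2D idx=21 entry=0x2F007 [P=1 RW=1 US=1 PS=0]
  L1: frame=0x2F idx=23 entry=0x33007 [P=1 RW=1 US=1 PS=0]
  L2: frame=0x33 idx=14 entry=0x37007 [P=1 RW=1 US=1 PS=0]
  ✓ 0x37692  — 3 lookups
#1 VA=0x2C0609067 (r,user):
  L0: frame=0x2D idx=11 entry=0x3A007 [P=1 RW=1 US=1 PS=0]
  L1: frame=0x3A idx=3 entry=0x3D007 [P=1 RW=1 US=1 PS=0]
  L2: frame=0x3D idx=9 entry=0x3F007 [P=1 RW=1 US=1 PS=0]
  ✓ 0x3F067  — 3 lookups
#2 VA=0x480207FBF (w,user):
  L0: frame=0x2D idx=18 entry=0x40007 [P=1 RW=1 US=1 PS=0]
  L1: frame=0x40 idx=1 entry=0x42007 [P=1 RW=1 US=1 PS=0]
  L2: frame=0x42 idx=7 entry=0x44007 [P=1 RW=1 US=1 PS=0]
  ✓ 0x44FBF  — 3 lookups
#3 VA=0x78300F2BF (r,kernel):
  L0: frame=0x2D idx=30 entry=0x46007 [P=1 RW=1 US=1 PS=0]
  L1: frame=0x46 idx=24 entry=0x48007 [P=1 RW=1 US=1 PS=0]
  L2: frame=0x48 idx=15 entry=0x4B007 [P=1 RW=1 US=1 PS=0]
  ✓ 0x4B2BF  — 3 lookups
#4 VA=0x143A09669 (w,user):
  L0: frame=0x2D idx=5 entry=0x4D007 [P=1 RW=1 US=1 PS=0]
  L1: frame=0x4D idx=29 entry=0x50007 [P=1 RW=1 US=1 PS=0]
  L2: frame=0x50 idx=9 entry=0x52007 [P=1 RW=1 US=1 PS=0]
  ✓ 0x52669  — 3 lookups
#5 VA=0x40141F97A (r,user):
  L0: frame=0x2D idx=16 entry=0x56007 [P=1 RW=1 US=1 PS=0]
  L1: frame=0x56 idx=10 entry=0x5A007 [P=1 RW=1 US=1 PS=0]
  L2: frame=0x5A idx=31 entry=0x5B003 [P=1 RW=1 US=0 PS=0]
  ⇒ fault: PROTECTION_VIOLATION  — 3 lookups
#6 VA=0x4C261ED68 (r,kernel):
  L0: frame=0x2D idx=19 entry=0x5D007 [P=1 RW=1 US=1 PS=0]
  L1: frame=0x5D idx=19 entry=0x5F007 [P=1 RW=1 US=1 PS=0]
  L2: frame=0x5F idx=30 entry=0x60007 [P=1 RW=1 US=1 PS=0]
  ✓ 0x60D68  — 3 lookups
#7 VA=0x42814422 (w,user):
  L0: frame=0x2D idx=1 entry=0x62007 [P=1 RW=1 US=1 PS=0]
  L1: frame=0x62 idx=20 entry=0x66007 [P=1 RW=1 US=1 PS=0]
  L2: frame=0x66 idx=20 entry=0x67007 [P=1 RW=1 US=1 PS=0]
  ✓ 0x67422  — 3 lookups

Entries read for #7: 3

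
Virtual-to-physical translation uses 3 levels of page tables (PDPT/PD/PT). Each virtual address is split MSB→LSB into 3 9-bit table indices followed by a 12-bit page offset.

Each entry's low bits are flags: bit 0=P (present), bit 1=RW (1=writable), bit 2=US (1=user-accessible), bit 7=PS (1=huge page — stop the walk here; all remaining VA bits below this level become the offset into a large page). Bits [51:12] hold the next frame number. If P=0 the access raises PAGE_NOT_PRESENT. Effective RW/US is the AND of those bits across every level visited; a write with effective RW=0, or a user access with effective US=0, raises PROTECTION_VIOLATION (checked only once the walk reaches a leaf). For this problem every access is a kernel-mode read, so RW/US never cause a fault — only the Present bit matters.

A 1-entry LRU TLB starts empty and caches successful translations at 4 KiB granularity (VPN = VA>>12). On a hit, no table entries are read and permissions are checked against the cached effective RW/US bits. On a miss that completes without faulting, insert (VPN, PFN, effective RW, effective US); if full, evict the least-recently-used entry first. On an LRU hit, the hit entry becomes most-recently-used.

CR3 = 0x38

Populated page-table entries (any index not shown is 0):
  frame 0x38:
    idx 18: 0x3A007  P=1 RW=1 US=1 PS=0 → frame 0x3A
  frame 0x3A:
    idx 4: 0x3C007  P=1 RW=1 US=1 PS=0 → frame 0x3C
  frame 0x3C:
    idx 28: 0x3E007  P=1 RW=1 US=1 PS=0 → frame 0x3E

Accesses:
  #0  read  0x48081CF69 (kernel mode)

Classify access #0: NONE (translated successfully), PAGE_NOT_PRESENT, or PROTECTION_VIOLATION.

Per-access translation:
#0 VA=0x48081CF69 (r,kernel):
  [0] read 0x38 idx=18: raw=0x3A007 flags P=1 W=1 U=1 S=0
  [1] read 0x3A idx=4: raw=0x3C007 flags P=1 W=1 U=1 S=0
  [2] read 0x3C idx=28: raw=0x3E007 flags P=1 W=1 U=1 S=0
  → PA=0x3EF69  (3 entries read)

Access #0 fault: NONE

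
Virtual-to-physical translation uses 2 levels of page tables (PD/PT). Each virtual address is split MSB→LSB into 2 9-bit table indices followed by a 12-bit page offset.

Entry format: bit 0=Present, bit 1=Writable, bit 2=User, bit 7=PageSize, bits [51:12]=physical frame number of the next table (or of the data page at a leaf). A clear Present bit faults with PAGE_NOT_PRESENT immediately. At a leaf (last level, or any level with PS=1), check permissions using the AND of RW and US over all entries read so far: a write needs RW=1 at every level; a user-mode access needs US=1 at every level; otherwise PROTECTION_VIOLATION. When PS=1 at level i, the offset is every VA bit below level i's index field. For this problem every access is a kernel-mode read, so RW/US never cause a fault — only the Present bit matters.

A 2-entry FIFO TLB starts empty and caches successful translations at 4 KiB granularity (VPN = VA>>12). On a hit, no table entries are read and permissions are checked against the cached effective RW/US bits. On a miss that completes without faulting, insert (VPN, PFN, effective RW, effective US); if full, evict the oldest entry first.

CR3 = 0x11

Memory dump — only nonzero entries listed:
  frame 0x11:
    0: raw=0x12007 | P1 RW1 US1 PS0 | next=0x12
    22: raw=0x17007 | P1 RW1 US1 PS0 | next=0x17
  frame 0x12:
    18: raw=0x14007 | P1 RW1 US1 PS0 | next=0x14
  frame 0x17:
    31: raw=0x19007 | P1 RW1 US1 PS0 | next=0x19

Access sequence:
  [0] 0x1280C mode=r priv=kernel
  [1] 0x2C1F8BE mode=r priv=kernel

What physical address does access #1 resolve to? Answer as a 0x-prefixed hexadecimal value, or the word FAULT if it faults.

Trace:
#0 VA=0x1280C (r,kernel):
  L0 @0x11[0] → 0x12007  P=1,RW=1,US=1,PS=0
  L1 @0x12[18] → 0x14007  P=1,RW=1,US=1,PS=0
  ✓ 0x1480C  — 2 lookups
#1 VA=0x2C1F8BE (r,kernel):
  L0 @0x11[22] → 0x17007  P=1,RW=1,US=1,PS=0
  L1 @0x17[31] → 0x19007  P=1,RW=1,US=1,PS=0
  ✓ 0x198BE  — 2 lookups

Access #1 PA: 0x198BE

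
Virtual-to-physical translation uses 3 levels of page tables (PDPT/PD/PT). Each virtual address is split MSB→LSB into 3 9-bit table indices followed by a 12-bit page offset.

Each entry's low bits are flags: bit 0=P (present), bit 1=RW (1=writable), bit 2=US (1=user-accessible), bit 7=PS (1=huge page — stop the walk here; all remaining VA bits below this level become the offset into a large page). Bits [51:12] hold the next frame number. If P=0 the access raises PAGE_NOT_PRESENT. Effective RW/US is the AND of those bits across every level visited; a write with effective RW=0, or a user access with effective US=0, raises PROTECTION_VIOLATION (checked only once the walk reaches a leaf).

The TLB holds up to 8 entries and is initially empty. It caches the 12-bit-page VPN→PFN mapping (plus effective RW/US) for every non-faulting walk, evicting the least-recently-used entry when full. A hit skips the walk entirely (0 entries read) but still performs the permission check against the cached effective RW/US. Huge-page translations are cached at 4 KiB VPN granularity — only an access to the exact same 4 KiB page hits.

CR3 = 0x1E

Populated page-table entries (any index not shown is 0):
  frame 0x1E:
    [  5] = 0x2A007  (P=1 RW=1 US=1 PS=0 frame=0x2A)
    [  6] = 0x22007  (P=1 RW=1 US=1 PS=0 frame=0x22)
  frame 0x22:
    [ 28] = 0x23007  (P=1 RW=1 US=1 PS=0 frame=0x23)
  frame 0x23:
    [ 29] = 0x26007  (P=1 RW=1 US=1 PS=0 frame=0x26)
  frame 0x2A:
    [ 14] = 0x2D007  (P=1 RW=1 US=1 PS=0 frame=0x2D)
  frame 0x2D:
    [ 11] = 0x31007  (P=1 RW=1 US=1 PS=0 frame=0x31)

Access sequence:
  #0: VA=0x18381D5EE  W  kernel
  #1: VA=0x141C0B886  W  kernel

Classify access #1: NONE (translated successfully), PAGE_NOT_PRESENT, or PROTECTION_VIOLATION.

Per-access translation:
#0 VA=0x18381D5EE (w,kernel):
  lvl0: tbl 0x1E, slot 6 ⇒ 0x22007 (P1/RW1/US1/PS0)
  lvl1: tbl 0x22, slot 28 ⇒ 0x23007 (P1/RW1/US1/PS0)
  lvl2: tbl 0x23, slot 29 ⇒ 0x26007 (P1/RW1/US1/PS0)
  ⇒ phys 0x265EE  [3 reads]
#1 VA=0x141C0B886 (w,kernel):
  lvl0: tbl 0x1E, slot 5 ⇒ 0x2A007 (P1/RW1/US1/PS0)
  lvl1: tbl 0x2A, slot 14 ⇒ 0x2D007 (P1/RW1/US1/PS0)
  lvl2: tbl 0x2D, slot 11 ⇒ 0x31007 (P1/RW1/US1/PS0)
  ⇒ phys 0x31886  [3 reads]

Access #1 fault: NONE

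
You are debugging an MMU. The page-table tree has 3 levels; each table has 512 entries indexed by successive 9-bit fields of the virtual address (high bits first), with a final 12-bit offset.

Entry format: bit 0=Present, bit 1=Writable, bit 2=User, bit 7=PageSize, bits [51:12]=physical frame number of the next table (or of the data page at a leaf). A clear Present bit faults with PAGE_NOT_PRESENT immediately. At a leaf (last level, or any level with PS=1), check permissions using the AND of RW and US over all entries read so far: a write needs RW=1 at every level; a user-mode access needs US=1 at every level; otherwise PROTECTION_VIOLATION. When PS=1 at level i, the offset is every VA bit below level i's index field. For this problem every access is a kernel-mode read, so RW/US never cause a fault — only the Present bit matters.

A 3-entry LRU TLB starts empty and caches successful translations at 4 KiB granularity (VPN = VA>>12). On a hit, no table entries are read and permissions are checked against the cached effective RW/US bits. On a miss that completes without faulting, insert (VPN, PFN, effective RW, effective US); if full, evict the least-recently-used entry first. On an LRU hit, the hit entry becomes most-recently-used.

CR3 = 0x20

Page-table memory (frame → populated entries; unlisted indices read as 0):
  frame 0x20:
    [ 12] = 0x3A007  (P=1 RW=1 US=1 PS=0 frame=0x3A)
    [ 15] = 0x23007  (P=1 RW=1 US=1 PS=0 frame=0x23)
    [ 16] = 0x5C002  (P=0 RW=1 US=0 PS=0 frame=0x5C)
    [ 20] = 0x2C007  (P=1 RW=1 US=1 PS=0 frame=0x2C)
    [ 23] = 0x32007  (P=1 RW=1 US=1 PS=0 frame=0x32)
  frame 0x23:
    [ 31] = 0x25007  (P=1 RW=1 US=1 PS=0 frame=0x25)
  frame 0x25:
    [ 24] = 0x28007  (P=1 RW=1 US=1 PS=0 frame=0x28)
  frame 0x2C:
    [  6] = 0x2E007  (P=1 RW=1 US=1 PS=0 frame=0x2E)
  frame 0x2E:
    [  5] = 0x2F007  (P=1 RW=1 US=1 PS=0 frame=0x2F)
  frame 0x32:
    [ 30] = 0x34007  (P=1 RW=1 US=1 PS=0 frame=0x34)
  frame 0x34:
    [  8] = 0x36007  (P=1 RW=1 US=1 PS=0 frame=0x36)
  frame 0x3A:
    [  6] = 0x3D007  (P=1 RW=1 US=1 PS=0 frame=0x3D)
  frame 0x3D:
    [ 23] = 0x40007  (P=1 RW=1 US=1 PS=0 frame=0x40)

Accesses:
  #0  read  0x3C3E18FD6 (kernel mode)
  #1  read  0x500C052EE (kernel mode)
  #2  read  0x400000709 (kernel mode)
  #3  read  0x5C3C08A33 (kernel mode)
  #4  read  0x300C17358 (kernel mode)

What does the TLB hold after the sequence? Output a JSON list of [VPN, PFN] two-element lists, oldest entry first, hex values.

Walk each access:
#0 VA=0x3C3E18FD6 (r,kernel):
  [0] read 0x20 idx=15: raw=0x23007 flags P=1 W=1 U=1 S=0
  [1] read 0x23 idx=31: raw=0x25007 flags P=1 W=1 U=1 S=0
  [2] read 0x25 idx=24: raw=0x28007 flags P=1 W=1 U=1 S=0
  ⇒ phys 0x28FD6  [3 reads]
#1 VA=0x500C052EE (r,kernel):
  [0] read 0x20 idx=20: raw=0x2C007 flags P=1 W=1 U=1 S=0
  [1] read 0x2C idx=6: raw=0x2E007 flags P=1 W=1 U=1 S=0
  [2] read 0x2E idx=5: raw=0x2F007 flags P=1 W=1 U=1 S=0
  ⇒ phys 0x2F2EE  [3 reads]
#2 VA=0x400000709 (r,kernel):
  [0] read 0x20 idx=16: raw=0x5C002 flags P=0 W=1 U=0 S=0
  → PAGE_NOT_PRESENT  (1 entries read)
#3 VA=0x5C3C08A33 (r,kernel):
  [0] read 0x20 idx=23: raw=0x32007 flags P=1 W=1 U=1 S=0
  [1] read 0x32 idx=30: raw=0x34007 flags P=1 W=1 U=1 S=0
  [2] read 0x34 idx=8: raw=0x36007 flags P=1 W=1 U=1 S=0
  ⇒ phys 0x36A33  [3 reads]
#4 VA=0x300C17358 (r,kernel):
  [0] read 0x20 idx=12: raw=0x3A007 flags P=1 W=1 U=1 S=0
  [1] read 0x3A idx=6: raw=0x3D007 flags P=1 W=1 U=1 S=0
  [2] read 0x3D idx=23: raw=0x40007 flags P=1 W=1 U=1 S=0
  ⇒ phys 0x40358  [3 reads]

TLB: [["0x500C05", "0x2F"], ["0x5C3C08", "0x36"], ["0x300C17", "0x40"]]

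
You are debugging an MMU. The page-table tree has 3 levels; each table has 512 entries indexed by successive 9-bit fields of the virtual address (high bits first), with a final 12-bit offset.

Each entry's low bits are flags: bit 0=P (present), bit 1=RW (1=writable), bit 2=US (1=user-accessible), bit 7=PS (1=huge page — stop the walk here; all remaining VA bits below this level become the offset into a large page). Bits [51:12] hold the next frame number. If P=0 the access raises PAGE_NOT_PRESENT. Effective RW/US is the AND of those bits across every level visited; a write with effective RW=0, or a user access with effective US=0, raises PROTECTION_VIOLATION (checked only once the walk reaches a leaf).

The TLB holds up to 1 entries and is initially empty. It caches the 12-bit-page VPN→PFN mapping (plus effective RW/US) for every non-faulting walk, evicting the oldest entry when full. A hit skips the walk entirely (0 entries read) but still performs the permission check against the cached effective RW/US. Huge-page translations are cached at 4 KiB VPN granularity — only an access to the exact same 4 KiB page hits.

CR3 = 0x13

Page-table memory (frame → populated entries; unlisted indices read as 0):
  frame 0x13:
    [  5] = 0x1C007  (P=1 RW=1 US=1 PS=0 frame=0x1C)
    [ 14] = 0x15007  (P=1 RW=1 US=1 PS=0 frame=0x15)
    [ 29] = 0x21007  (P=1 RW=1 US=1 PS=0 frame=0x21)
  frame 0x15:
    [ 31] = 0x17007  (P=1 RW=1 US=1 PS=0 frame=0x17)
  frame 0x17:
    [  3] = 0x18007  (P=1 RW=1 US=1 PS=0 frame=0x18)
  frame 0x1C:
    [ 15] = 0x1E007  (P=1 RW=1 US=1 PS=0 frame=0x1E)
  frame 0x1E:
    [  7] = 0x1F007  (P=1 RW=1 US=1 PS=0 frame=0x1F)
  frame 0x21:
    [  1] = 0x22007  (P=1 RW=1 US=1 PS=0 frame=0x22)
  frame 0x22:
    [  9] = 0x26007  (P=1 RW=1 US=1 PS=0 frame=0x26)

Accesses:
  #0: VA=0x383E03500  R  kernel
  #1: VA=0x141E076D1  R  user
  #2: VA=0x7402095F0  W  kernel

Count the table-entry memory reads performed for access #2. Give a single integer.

Trace:
#0 VA=0x383E03500 (r,kernel):
  [0] read 0x13 idx=14: raw=0x15007 flags P=1 W=1 U=1 S=0
  [1] read 0x15 idx=31: raw=0x17007 flags P=1 W=1 U=1 S=0
  [2] read 0x17 idx=3: raw=0x18007 flags P=1 W=1 U=1 S=0
  ⇒ phys 0x18500  [3 reads]
#1 VA=0x141E076D1 (r,user):
  [0] read 0x13 idx=5: raw=0x1C007 flags P=1 W=1 U=1 S=0
  [1] read 0x1C idx=15: raw=0x1E007 flags P=1 W=1 U=1 S=0
  [2] read 0x1E idx=7: raw=0x1F007 flags P=1 W=1 U=1 S=0
  ⇒ phys 0x1F6D1  [3 reads]
#2 VA=0x7402095F0 (w,kernel):
  [0] read 0x13 idx=29: raw=0x21007 flags P=1 W=1 U=1 S=0
  [1] read 0x21 idx=1: raw=0x22007 flags P=1 W=1 U=1 S=0
  [2] read 0x22 idx=9: raw=0x26007 flags P=1 W=1 U=1 S=0
  ⇒ phys 0x265F0  [3 reads]

Entries read for #2: 3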